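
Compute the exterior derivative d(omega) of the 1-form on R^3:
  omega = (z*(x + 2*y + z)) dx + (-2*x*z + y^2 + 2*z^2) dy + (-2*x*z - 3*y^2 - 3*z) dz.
d(omega) = (-4*z) dx ∧ dy + (-x - 2*y - 4*z) dx ∧ dz + (2*x - 6*y - 4*z) dy ∧ dz

For a 1-form omega = sum_i f_i dx_i, the exterior derivative is
  d(omega) = sum_{i < j} (∂f_j/∂x_i - ∂f_i/∂x_j) dx_i ∧ dx_j.
  coefficient of dx ∧ dy: ∂f_2/∂x - ∂f_1/∂y = ∂(-2*x*z + y^2 + 2*z^2)/∂x - ∂(z*(x + 2*y + z))/∂y = -4*z
  coefficient of dx ∧ dz: ∂f_3/∂x - ∂f_1/∂z = ∂(-2*x*z - 3*y^2 - 3*z)/∂x - ∂(z*(x + 2*y + z))/∂z = -x - 2*y - 4*z
  coefficient of dy ∧ dz: ∂f_3/∂y - ∂f_2/∂z = ∂(-2*x*z - 3*y^2 - 3*z)/∂y - ∂(-2*x*z + y^2 + 2*z^2)/∂z = 2*x - 6*y - 4*z
Assembling: d(omega) = (-4*z) dx ∧ dy + (-x - 2*y - 4*z) dx ∧ dz + (2*x - 6*y - 4*z) dy ∧ dz.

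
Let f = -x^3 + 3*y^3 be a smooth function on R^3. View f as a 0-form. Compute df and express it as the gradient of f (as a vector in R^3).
df = (-3*x^2) dx + (9*y^2) dy + (0) dz; grad f = (-3*x^2, 9*y^2, 0)

For a 0-form f, d f = (∂f/∂x) dx + (∂f/∂y) dy + (∂f/∂z) dz. The components of the vector representation are exactly the entries of grad f in Cartesian coordinates:
  ∂f/∂x = -3*x^2
  ∂f/∂y = 9*y^2
  ∂f/∂z = 0.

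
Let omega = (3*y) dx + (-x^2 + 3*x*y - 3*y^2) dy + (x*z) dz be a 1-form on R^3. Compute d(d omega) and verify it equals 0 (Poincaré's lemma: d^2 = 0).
d(d omega) = 0

Step 1: d omega = sum_{i<j} (∂f_j/∂x_i - ∂f_i/∂x_j) dx_i ∧ dx_j:
  coeff of dx ∧ dy: -2*x + 3*y - 3
  coeff of dx ∧ dz: z
  coeff of dy ∧ dz: 0
Step 2: Apply d again to each 2-form coefficient. The only possible 3-form in R^3 is dx ∧ dy ∧ dz, with coefficient
  ∂(coeff of dy∧dz)/∂x - ∂(coeff of dx∧dz)/∂y + ∂(coeff of dx∧dy)/∂z
  = ∂/∂x (0) - ∂/∂y (z) + ∂/∂z (-2*x + 3*y - 3).
Each of these terms simplifies to sums of mixed partials that cancel in pairs. The result is 0 (by equality of mixed partials for smooth functions — Schwarz / Clairaut).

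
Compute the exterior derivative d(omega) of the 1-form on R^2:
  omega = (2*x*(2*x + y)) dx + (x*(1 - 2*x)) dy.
d(omega) = (1 - 6*x) dx ∧ dy

For a 1-form omega = sum_i f_i dx_i, the exterior derivative is
  d(omega) = sum_{i < j} (∂f_j/∂x_i - ∂f_i/∂x_j) dx_i ∧ dx_j.
  coefficient of dx ∧ dy: ∂f_2/∂x - ∂f_1/∂y = ∂(x*(1 - 2*x))/∂x - ∂(2*x*(2*x + y))/∂y = 1 - 6*x
Assembling: d(omega) = (1 - 6*x) dx ∧ dy.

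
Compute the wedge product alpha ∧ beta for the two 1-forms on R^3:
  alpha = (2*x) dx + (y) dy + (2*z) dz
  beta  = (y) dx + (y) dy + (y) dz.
alpha ∧ beta = (y*(2*x - y)) dx ∧ dy + (2*y*(x - z)) dx ∧ dz + (y*(y - 2*z)) dy ∧ dz

Distribute the wedge, using dx_i ∧ dx_j = -dx_j ∧ dx_i and dx_i ∧ dx_i = 0. For each pair (i, j) with i < j, the coefficient of dx_i ∧ dx_j in alpha ∧ beta is (alpha_i * beta_j - alpha_j * beta_i). Collecting: alpha ∧ beta = (y*(2*x - y)) dx ∧ dy + (2*y*(x - z)) dx ∧ dz + (y*(y - 2*z)) dy ∧ dz.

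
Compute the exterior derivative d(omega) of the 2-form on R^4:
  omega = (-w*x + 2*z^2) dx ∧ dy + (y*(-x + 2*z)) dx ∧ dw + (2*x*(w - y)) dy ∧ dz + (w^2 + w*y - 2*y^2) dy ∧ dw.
d(omega) = (2*w - 2*y + 4*z) dx ∧ dy ∧ dz + (-2*z) dx ∧ dy ∧ dw + (-2*y) dx ∧ dz ∧ dw + (2*x) dy ∧ dz ∧ dw

For a 2-form omega = sum_{i<j} g_{ij} dx_i ∧ dx_j, the exterior derivative is
  d(omega) = sum_{i<j} d(g_{ij}) ∧ dx_i ∧ dx_j = sum_{i<j, k} (∂g_{ij}/∂x_k) dx_k ∧ dx_i ∧ dx_j.
Expand each term, using dx_k ∧ dx_i ∧ dx_j = sgn(permutation) dx_{(a)} ∧ dx_{(b)} ∧ dx_{(c)} with (a < b < c) sorted:
  d(-w*x + 2*z^2) includes (∂/∂z)(-w*x + 2*z^2) dz = (4*z) dz, which multiplied by dx ∧ dy gives (4*z) dx ∧ dy ∧ dz
  d(-w*x + 2*z^2) includes (∂/∂w)(-w*x + 2*z^2) dw = (-x) dw, which multiplied by dx ∧ dy gives (-x) dx ∧ dy ∧ dw
  d(y*(-x + 2*z)) includes (∂/∂y)(y*(-x + 2*z)) dy = (-x + 2*z) dy, which multiplied by dx ∧ dw gives (x - 2*z) dx ∧ dy ∧ dw
  d(y*(-x + 2*z)) includes (∂/∂z)(y*(-x + 2*z)) dz = (2*y) dz, which multiplied by dx ∧ dw gives (-2*y) dx ∧ dz ∧ dw
  d(2*x*(w - y)) includes (∂/∂x)(2*x*(w - y)) dx = (2*w - 2*y) dx, which multiplied by dy ∧ dz gives (2*w - 2*y) dx ∧ dy ∧ dz
  d(2*x*(w - y)) includes (∂/∂w)(2*x*(w - y)) dw = (2*x) dw, which multiplied by dy ∧ dz gives (2*x) dy ∧ dz ∧ dw
Collecting like 3-forms: d(omega) = (2*w - 2*y + 4*z) dx ∧ dy ∧ dz + (-2*z) dx ∧ dy ∧ dw + (-2*y) dx ∧ dz ∧ dw + (2*x) dy ∧ dz ∧ dw.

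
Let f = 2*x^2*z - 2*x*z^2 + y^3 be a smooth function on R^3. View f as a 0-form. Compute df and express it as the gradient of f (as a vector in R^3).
df = (2*z*(2*x - z)) dx + (3*y^2) dy + (2*x*(x - 2*z)) dz; grad f = (2*z*(2*x - z), 3*y^2, 2*x*(x - 2*z))

For a 0-form f, d f = (∂f/∂x) dx + (∂f/∂y) dy + (∂f/∂z) dz. The components of the vector representation are exactly the entries of grad f in Cartesian coordinates:
  ∂f/∂x = 2*z*(2*x - z)
  ∂f/∂y = 3*y^2
  ∂f/∂z = 2*x*(x - 2*z).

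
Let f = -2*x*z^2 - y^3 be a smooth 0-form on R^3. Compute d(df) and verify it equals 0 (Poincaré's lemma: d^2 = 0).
d(df) = 0

Step 1: df = sum_i (∂f/∂x_i) dx_i = (-2*z^2) dx + (-3*y^2) dy + (-4*x*z) dz.
Step 2: Apply d again. Using the 1-form formula, the coefficient of dx ∧ dy in d(df) is ∂^2 f/∂x ∂y - ∂^2 f/∂y ∂x = (0) - (0) = 0 (equality of mixed partials for smooth f).
Similarly for dx ∧ dz and dy ∧ dz — all coefficients vanish. So d(df) = 0.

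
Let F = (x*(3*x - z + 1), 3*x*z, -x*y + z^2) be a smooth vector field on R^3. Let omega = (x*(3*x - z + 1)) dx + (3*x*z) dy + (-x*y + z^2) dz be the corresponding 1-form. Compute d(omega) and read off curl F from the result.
d(omega) = (-4*x) dy ∧ dz + (-x + y) dz ∧ dx + (3*z) dx ∧ dy; curl F = (-4*x, -x + y, 3*z)

d omega = sum_{i<j} (∂f_j/∂x_i - ∂f_i/∂x_j) dx_i ∧ dx_j. Under the identification (dy ∧ dz, dz ∧ dx, dx ∧ dy) ↔ (e_x, e_y, e_z), the coefficients are exactly the components of curl F. Compute:
  ∂R/∂y - ∂Q/∂z = (-x) - (3*x) = -4*x
  ∂P/∂z - ∂R/∂x = (-x) - (-y) = -x + y
  ∂Q/∂x - ∂P/∂y = (3*z) - (0) = 3*z.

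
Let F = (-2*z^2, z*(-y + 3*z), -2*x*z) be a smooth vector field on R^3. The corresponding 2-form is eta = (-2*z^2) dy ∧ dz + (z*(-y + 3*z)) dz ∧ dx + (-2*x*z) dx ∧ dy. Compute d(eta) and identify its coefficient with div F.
d(eta) = (-2*x - z) dx ∧ dy ∧ dz; div F = -2*x - z

For a 2-form in R^3 of the form above, applying d gives a 3-form with coefficient ∂P/∂x + ∂Q/∂y + ∂R/∂z:
  ∂P/∂x = 0
  ∂Q/∂y = -z
  ∂R/∂z = -2*x
Sum = -2*x - z, which is exactly div F.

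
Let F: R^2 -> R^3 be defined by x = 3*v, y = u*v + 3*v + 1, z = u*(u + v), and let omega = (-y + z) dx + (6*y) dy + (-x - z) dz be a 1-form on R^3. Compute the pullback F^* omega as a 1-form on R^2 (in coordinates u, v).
F^* omega = (-2*u^3 - 3*u^2*v + 5*u*v^2 - 6*u*v + 15*v^2 + 6*v) du + (-u^3 + 5*u^2*v + 3*u^2 + 33*u*v + 6*u + 45*v + 15) dv

Using F^*(f dg) = (f ∘ F) d(g ∘ F), substitute each coordinate x_i by F_i(u, v) in f_i, and replace dx_i by d F_i = (∂F_i/∂u) du + (∂F_i/∂v) dv.
  For the x component: f_1(F) = u^2 - 3*v - 1; d F_1 = (0) du + (3) dv
  For the y component: f_2(F) = 6*u*v + 18*v + 6; d F_2 = (v) du + (u + 3) dv
  For the z component: f_3(F) = -u^2 - u*v - 3*v; d F_3 = (2*u + v) du + (u) dv
Combining and collecting du, dv coefficients:
  coeff of du: -2*u^3 - 3*u^2*v + 5*u*v^2 - 6*u*v + 15*v^2 + 6*v
  coeff of dv: -u^3 + 5*u^2*v + 3*u^2 + 33*u*v + 6*u + 45*v + 15
F^* omega = (-2*u^3 - 3*u^2*v + 5*u*v^2 - 6*u*v + 15*v^2 + 6*v) du + (-u^3 + 5*u^2*v + 3*u^2 + 33*u*v + 6*u + 45*v + 15) dv.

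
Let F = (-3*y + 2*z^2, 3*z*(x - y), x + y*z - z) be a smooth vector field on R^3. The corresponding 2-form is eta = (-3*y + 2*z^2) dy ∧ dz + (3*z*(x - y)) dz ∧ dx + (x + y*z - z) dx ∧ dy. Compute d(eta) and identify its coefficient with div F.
d(eta) = (y - 3*z - 1) dx ∧ dy ∧ dz; div F = y - 3*z - 1

For a 2-form in R^3 of the form above, applying d gives a 3-form with coefficient ∂P/∂x + ∂Q/∂y + ∂R/∂z:
  ∂P/∂x = 0
  ∂Q/∂y = -3*z
  ∂R/∂z = y - 1
Sum = y - 3*z - 1, which is exactly div F.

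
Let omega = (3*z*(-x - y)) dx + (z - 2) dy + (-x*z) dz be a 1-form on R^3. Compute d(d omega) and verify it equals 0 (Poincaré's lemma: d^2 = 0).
d(d omega) = 0

Step 1: d omega = sum_{i<j} (∂f_j/∂x_i - ∂f_i/∂x_j) dx_i ∧ dx_j:
  coeff of dx ∧ dy: 3*z
  coeff of dx ∧ dz: 3*x + 3*y - z
  coeff of dy ∧ dz: -1
Step 2: Apply d again to each 2-form coefficient. The only possible 3-form in R^3 is dx ∧ dy ∧ dz, with coefficient
  ∂(coeff of dy∧dz)/∂x - ∂(coeff of dx∧dz)/∂y + ∂(coeff of dx∧dy)/∂z
  = ∂/∂x (-1) - ∂/∂y (3*x + 3*y - z) + ∂/∂z (3*z).
Each of these terms simplifies to sums of mixed partials that cancel in pairs. The result is 0 (by equality of mixed partials for smooth functions — Schwarz / Clairaut).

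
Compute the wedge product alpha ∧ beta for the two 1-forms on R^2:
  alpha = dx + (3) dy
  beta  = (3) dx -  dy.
alpha ∧ beta = (-10) dx ∧ dy

Distribute the wedge, using dx_i ∧ dx_j = -dx_j ∧ dx_i and dx_i ∧ dx_i = 0. For each pair (i, j) with i < j, the coefficient of dx_i ∧ dx_j in alpha ∧ beta is (alpha_i * beta_j - alpha_j * beta_i). Collecting: alpha ∧ beta = (-10) dx ∧ dy.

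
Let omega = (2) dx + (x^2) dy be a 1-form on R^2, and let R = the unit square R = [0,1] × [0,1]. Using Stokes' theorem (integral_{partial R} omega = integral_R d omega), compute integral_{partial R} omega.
integral_(partial R) omega = 1

Stokes: integral_partial_R omega = integral_R d omega with d omega = (∂Q/∂x - ∂P/∂y) dx ∧ dy.
  ∂Q/∂x = 2*x
  ∂P/∂y = 0
  integrand = ∂Q/∂x - ∂P/∂y = 2*x.
Integrating over R: integral_0^1 integral_0^1 (2*x) dx dy = 1.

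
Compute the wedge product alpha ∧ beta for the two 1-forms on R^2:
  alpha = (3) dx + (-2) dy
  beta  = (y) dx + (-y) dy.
alpha ∧ beta = (-y) dx ∧ dy

Distribute the wedge, using dx_i ∧ dx_j = -dx_j ∧ dx_i and dx_i ∧ dx_i = 0. For each pair (i, j) with i < j, the coefficient of dx_i ∧ dx_j in alpha ∧ beta is (alpha_i * beta_j - alpha_j * beta_i). Collecting: alpha ∧ beta = (-y) dx ∧ dy.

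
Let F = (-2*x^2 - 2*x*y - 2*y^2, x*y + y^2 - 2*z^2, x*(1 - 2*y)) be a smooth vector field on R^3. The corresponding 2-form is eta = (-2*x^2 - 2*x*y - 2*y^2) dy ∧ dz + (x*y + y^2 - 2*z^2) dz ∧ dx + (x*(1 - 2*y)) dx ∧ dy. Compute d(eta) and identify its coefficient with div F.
d(eta) = (-3*x) dx ∧ dy ∧ dz; div F = -3*x

For a 2-form in R^3 of the form above, applying d gives a 3-form with coefficient ∂P/∂x + ∂Q/∂y + ∂R/∂z:
  ∂P/∂x = -4*x - 2*y
  ∂Q/∂y = x + 2*y
  ∂R/∂z = 0
Sum = -3*x, which is exactly div F.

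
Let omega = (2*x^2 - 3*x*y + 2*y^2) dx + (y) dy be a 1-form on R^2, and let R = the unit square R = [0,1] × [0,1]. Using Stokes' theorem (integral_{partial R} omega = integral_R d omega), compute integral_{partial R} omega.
integral_(partial R) omega = -1/2

Stokes: integral_partial_R omega = integral_R d omega with d omega = (∂Q/∂x - ∂P/∂y) dx ∧ dy.
  ∂Q/∂x = 0
  ∂P/∂y = -3*x + 4*y
  integrand = ∂Q/∂x - ∂P/∂y = 3*x - 4*y.
Integrating over R: integral_0^1 integral_0^1 (3*x - 4*y) dx dy = -1/2.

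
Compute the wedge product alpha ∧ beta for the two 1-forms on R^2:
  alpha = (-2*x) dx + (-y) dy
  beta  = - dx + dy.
alpha ∧ beta = (-2*x - y) dx ∧ dy

Distribute the wedge, using dx_i ∧ dx_j = -dx_j ∧ dx_i and dx_i ∧ dx_i = 0. For each pair (i, j) with i < j, the coefficient of dx_i ∧ dx_j in alpha ∧ beta is (alpha_i * beta_j - alpha_j * beta_i). Collecting: alpha ∧ beta = (-2*x - y) dx ∧ dy.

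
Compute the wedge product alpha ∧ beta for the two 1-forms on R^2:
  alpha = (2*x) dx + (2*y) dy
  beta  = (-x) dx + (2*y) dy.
alpha ∧ beta = (6*x*y) dx ∧ dy

Distribute the wedge, using dx_i ∧ dx_j = -dx_j ∧ dx_i and dx_i ∧ dx_i = 0. For each pair (i, j) with i < j, the coefficient of dx_i ∧ dx_j in alpha ∧ beta is (alpha_i * beta_j - alpha_j * beta_i). Collecting: alpha ∧ beta = (6*x*y) dx ∧ dy.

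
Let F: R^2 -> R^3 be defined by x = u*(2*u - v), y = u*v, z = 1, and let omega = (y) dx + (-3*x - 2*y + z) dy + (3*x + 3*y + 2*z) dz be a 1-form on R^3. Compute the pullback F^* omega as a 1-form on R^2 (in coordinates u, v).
F^* omega = (v*(1 - 2*u^2)) du + (-6*u^3 + u) dv

Using F^*(f dg) = (f ∘ F) d(g ∘ F), substitute each coordinate x_i by F_i(u, v) in f_i, and replace dx_i by d F_i = (∂F_i/∂u) du + (∂F_i/∂v) dv.
  For the x component: f_1(F) = u*v; d F_1 = (4*u - v) du + (-u) dv
  For the y component: f_2(F) = -6*u^2 + u*v + 1; d F_2 = (v) du + (u) dv
  For the z component: f_3(F) = 6*u^2 + 2; d F_3 = (0) du + (0) dv
Combining and collecting du, dv coefficients:
  coeff of du: v*(1 - 2*u^2)
  coeff of dv: -6*u^3 + u
F^* omega = (v*(1 - 2*u^2)) du + (-6*u^3 + u) dv.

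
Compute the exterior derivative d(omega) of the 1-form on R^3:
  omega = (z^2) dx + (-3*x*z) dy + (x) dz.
d(omega) = (-3*z) dx ∧ dy + (1 - 2*z) dx ∧ dz + (3*x) dy ∧ dz

For a 1-form omega = sum_i f_i dx_i, the exterior derivative is
  d(omega) = sum_{i < j} (∂f_j/∂x_i - ∂f_i/∂x_j) dx_i ∧ dx_j.
  coefficient of dx ∧ dy: ∂f_2/∂x - ∂f_1/∂y = ∂(-3*x*z)/∂x - ∂(z^2)/∂y = -3*z
  coefficient of dx ∧ dz: ∂f_3/∂x - ∂f_1/∂z = ∂(x)/∂x - ∂(z^2)/∂z = 1 - 2*z
  coefficient of dy ∧ dz: ∂f_3/∂y - ∂f_2/∂z = ∂(x)/∂y - ∂(-3*x*z)/∂z = 3*x
Assembling: d(omega) = (-3*z) dx ∧ dy + (1 - 2*z) dx ∧ dz + (3*x) dy ∧ dz.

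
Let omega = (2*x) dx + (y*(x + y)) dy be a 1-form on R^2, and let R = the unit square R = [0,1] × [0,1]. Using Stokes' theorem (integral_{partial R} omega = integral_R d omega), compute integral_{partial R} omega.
integral_(partial R) omega = 1/2

Stokes: integral_partial_R omega = integral_R d omega with d omega = (∂Q/∂x - ∂P/∂y) dx ∧ dy.
  ∂Q/∂x = y
  ∂P/∂y = 0
  integrand = ∂Q/∂x - ∂P/∂y = y.
Integrating over R: integral_0^1 integral_0^1 (y) dx dy = 1/2.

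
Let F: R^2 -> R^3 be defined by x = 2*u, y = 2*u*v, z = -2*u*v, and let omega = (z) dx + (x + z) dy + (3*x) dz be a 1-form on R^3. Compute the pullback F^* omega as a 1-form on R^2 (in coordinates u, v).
F^* omega = (4*u*v*(-v - 3)) du + (4*u^2*(-v - 2)) dv

Using F^*(f dg) = (f ∘ F) d(g ∘ F), substitute each coordinate x_i by F_i(u, v) in f_i, and replace dx_i by d F_i = (∂F_i/∂u) du + (∂F_i/∂v) dv.
  For the x component: f_1(F) = -2*u*v; d F_1 = (2) du + (0) dv
  For the y component: f_2(F) = 2*u*(1 - v); d F_2 = (2*v) du + (2*u) dv
  For the z component: f_3(F) = 6*u; d F_3 = (-2*v) du + (-2*u) dv
Combining and collecting du, dv coefficients:
  coeff of du: 4*u*v*(-v - 3)
  coeff of dv: 4*u^2*(-v - 2)
F^* omega = (4*u*v*(-v - 3)) du + (4*u^2*(-v - 2)) dv.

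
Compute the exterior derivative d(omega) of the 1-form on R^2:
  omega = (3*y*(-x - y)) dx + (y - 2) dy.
d(omega) = (3*x + 6*y) dx ∧ dy

For a 1-form omega = sum_i f_i dx_i, the exterior derivative is
  d(omega) = sum_{i < j} (∂f_j/∂x_i - ∂f_i/∂x_j) dx_i ∧ dx_j.
  coefficient of dx ∧ dy: ∂f_2/∂x - ∂f_1/∂y = ∂(y - 2)/∂x - ∂(3*y*(-x - y))/∂y = 3*x + 6*y
Assembling: d(omega) = (3*x + 6*y) dx ∧ dy.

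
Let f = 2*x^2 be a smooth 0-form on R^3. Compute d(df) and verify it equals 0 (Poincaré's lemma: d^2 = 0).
d(df) = 0

Step 1: df = sum_i (∂f/∂x_i) dx_i = (4*x) dx + (0) dy + (0) dz.
Step 2: Apply d again. Using the 1-form formula, the coefficient of dx ∧ dy in d(df) is ∂^2 f/∂x ∂y - ∂^2 f/∂y ∂x = (0) - (0) = 0 (equality of mixed partials for smooth f).
Similarly for dx ∧ dz and dy ∧ dz — all coefficients vanish. So d(df) = 0.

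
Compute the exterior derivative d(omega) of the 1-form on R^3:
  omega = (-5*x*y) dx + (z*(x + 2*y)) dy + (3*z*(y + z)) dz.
d(omega) = (5*x + z) dx ∧ dy + (-x - 2*y + 3*z) dy ∧ dz

For a 1-form omega = sum_i f_i dx_i, the exterior derivative is
  d(omega) = sum_{i < j} (∂f_j/∂x_i - ∂f_i/∂x_j) dx_i ∧ dx_j.
  coefficient of dx ∧ dy: ∂f_2/∂x - ∂f_1/∂y = ∂(z*(x + 2*y))/∂x - ∂(-5*x*y)/∂y = 5*x + z
  coefficient of dy ∧ dz: ∂f_3/∂y - ∂f_2/∂z = ∂(3*z*(y + z))/∂y - ∂(z*(x + 2*y))/∂z = -x - 2*y + 3*z
Assembling: d(omega) = (5*x + z) dx ∧ dy + (-x - 2*y + 3*z) dy ∧ dz.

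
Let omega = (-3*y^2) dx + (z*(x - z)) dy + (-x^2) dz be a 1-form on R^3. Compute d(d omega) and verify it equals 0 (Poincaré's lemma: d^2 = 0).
d(d omega) = 0

Step 1: d omega = sum_{i<j} (∂f_j/∂x_i - ∂f_i/∂x_j) dx_i ∧ dx_j:
  coeff of dx ∧ dy: 6*y + z
  coeff of dx ∧ dz: -2*x
  coeff of dy ∧ dz: -x + 2*z
Step 2: Apply d again to each 2-form coefficient. The only possible 3-form in R^3 is dx ∧ dy ∧ dz, with coefficient
  ∂(coeff of dy∧dz)/∂x - ∂(coeff of dx∧dz)/∂y + ∂(coeff of dx∧dy)/∂z
  = ∂/∂x (-x + 2*z) - ∂/∂y (-2*x) + ∂/∂z (6*y + z).
Each of these terms simplifies to sums of mixed partials that cancel in pairs. The result is 0 (by equality of mixed partials for smooth functions — Schwarz / Clairaut).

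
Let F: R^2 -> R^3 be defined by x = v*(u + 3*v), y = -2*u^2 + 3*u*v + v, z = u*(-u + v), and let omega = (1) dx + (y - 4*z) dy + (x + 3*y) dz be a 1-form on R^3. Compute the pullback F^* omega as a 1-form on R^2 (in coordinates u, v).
F^* omega = (4*u^3 - 16*u^2*v + u*v^2 - 10*u*v + 3*v^3 + 6*v^2 + v) du + (7*u^2*v + 2*u^2 + 3*u*v^2 + 5*u*v + u + 7*v) dv

Using F^*(f dg) = (f ∘ F) d(g ∘ F), substitute each coordinate x_i by F_i(u, v) in f_i, and replace dx_i by d F_i = (∂F_i/∂u) du + (∂F_i/∂v) dv.
  For the x component: f_1(F) = 1; d F_1 = (v) du + (u + 6*v) dv
  For the y component: f_2(F) = 2*u^2 - u*v + v; d F_2 = (-4*u + 3*v) du + (3*u + 1) dv
  For the z component: f_3(F) = -6*u^2 + 10*u*v + 3*v^2 + 3*v; d F_3 = (-2*u + v) du + (u) dv
Combining and collecting du, dv coefficients:
  coeff of du: 4*u^3 - 16*u^2*v + u*v^2 - 10*u*v + 3*v^3 + 6*v^2 + v
  coeff of dv: 7*u^2*v + 2*u^2 + 3*u*v^2 + 5*u*v + u + 7*v
F^* omega = (4*u^3 - 16*u^2*v + u*v^2 - 10*u*v + 3*v^3 + 6*v^2 + v) du + (7*u^2*v + 2*u^2 + 3*u*v^2 + 5*u*v + u + 7*v) dv.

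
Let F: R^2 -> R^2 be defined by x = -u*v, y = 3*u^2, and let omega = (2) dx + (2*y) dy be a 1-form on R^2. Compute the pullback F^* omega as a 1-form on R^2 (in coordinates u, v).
F^* omega = (36*u^3 - 2*v) du + (-2*u) dv

Using F^*(f dg) = (f ∘ F) d(g ∘ F), substitute each coordinate x_i by F_i(u, v) in f_i, and replace dx_i by d F_i = (∂F_i/∂u) du + (∂F_i/∂v) dv.
  For the x component: f_1(F) = 2; d F_1 = (-v) du + (-u) dv
  For the y component: f_2(F) = 6*u^2; d F_2 = (6*u) du + (0) dv
Combining and collecting du, dv coefficients:
  coeff of du: 36*u^3 - 2*v
  coeff of dv: -2*u
F^* omega = (36*u^3 - 2*v) du + (-2*u) dv.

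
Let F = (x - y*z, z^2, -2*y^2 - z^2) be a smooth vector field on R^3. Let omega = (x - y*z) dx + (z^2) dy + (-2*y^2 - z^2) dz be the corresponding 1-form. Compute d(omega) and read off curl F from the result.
d(omega) = (-4*y - 2*z) dy ∧ dz + (-y) dz ∧ dx + (z) dx ∧ dy; curl F = (-4*y - 2*z, -y, z)

d omega = sum_{i<j} (∂f_j/∂x_i - ∂f_i/∂x_j) dx_i ∧ dx_j. Under the identification (dy ∧ dz, dz ∧ dx, dx ∧ dy) ↔ (e_x, e_y, e_z), the coefficients are exactly the components of curl F. Compute:
  ∂R/∂y - ∂Q/∂z = (-4*y) - (2*z) = -4*y - 2*z
  ∂P/∂z - ∂R/∂x = (-y) - (0) = -y
  ∂Q/∂x - ∂P/∂y = (0) - (-z) = z.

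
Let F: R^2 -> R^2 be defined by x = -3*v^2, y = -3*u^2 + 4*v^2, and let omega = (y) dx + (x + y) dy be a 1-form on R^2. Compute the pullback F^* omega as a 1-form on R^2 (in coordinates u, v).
F^* omega = (6*u*(3*u^2 - v^2)) du + (-6*u^2*v - 16*v^3) dv

Using F^*(f dg) = (f ∘ F) d(g ∘ F), substitute each coordinate x_i by F_i(u, v) in f_i, and replace dx_i by d F_i = (∂F_i/∂u) du + (∂F_i/∂v) dv.
  For the x component: f_1(F) = -3*u^2 + 4*v^2; d F_1 = (0) du + (-6*v) dv
  For the y component: f_2(F) = -3*u^2 + v^2; d F_2 = (-6*u) du + (8*v) dv
Combining and collecting du, dv coefficients:
  coeff of du: 6*u*(3*u^2 - v^2)
  coeff of dv: -6*u^2*v - 16*v^3
F^* omega = (6*u*(3*u^2 - v^2)) du + (-6*u^2*v - 16*v^3) dv.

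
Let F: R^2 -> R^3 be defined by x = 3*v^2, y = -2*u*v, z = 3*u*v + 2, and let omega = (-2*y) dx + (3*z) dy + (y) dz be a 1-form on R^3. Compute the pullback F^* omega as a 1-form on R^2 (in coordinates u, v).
F^* omega = (12*v*(-2*u*v - 1)) du + (12*u*(-2*u*v + 2*v^2 - 1)) dv

Using F^*(f dg) = (f ∘ F) d(g ∘ F), substitute each coordinate x_i by F_i(u, v) in f_i, and replace dx_i by d F_i = (∂F_i/∂u) du + (∂F_i/∂v) dv.
  For the x component: f_1(F) = 4*u*v; d F_1 = (0) du + (6*v) dv
  For the y component: f_2(F) = 9*u*v + 6; d F_2 = (-2*v) du + (-2*u) dv
  For the z component: f_3(F) = -2*u*v; d F_3 = (3*v) du + (3*u) dv
Combining and collecting du, dv coefficients:
  coeff of du: 12*v*(-2*u*v - 1)
  coeff of dv: 12*u*(-2*u*v + 2*v^2 - 1)
F^* omega = (12*v*(-2*u*v - 1)) du + (12*u*(-2*u*v + 2*v^2 - 1)) dv.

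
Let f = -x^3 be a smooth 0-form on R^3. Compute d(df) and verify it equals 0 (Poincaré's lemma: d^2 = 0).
d(df) = 0

Step 1: df = sum_i (∂f/∂x_i) dx_i = (-3*x^2) dx + (0) dy + (0) dz.
Step 2: Apply d again. Using the 1-form formula, the coefficient of dx ∧ dy in d(df) is ∂^2 f/∂x ∂y - ∂^2 f/∂y ∂x = (0) - (0) = 0 (equality of mixed partials for smooth f).
Similarly for dx ∧ dz and dy ∧ dz — all coefficients vanish. So d(df) = 0.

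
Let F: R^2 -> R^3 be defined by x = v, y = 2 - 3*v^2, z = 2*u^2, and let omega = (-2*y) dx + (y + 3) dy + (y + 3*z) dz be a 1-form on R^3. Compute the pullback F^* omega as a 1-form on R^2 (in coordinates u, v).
F^* omega = (4*u*(6*u^2 - 3*v^2 + 2)) du + (18*v^3 + 6*v^2 - 30*v - 4) dv

Using F^*(f dg) = (f ∘ F) d(g ∘ F), substitute each coordinate x_i by F_i(u, v) in f_i, and replace dx_i by d F_i = (∂F_i/∂u) du + (∂F_i/∂v) dv.
  For the x component: f_1(F) = 6*v^2 - 4; d F_1 = (0) du + (1) dv
  For the y component: f_2(F) = 5 - 3*v^2; d F_2 = (0) du + (-6*v) dv
  For the z component: f_3(F) = 6*u^2 - 3*v^2 + 2; d F_3 = (4*u) du + (0) dv
Combining and collecting du, dv coefficients:
  coeff of du: 4*u*(6*u^2 - 3*v^2 + 2)
  coeff of dv: 18*v^3 + 6*v^2 - 30*v - 4
F^* omega = (4*u*(6*u^2 - 3*v^2 + 2)) du + (18*v^3 + 6*v^2 - 30*v - 4) dv.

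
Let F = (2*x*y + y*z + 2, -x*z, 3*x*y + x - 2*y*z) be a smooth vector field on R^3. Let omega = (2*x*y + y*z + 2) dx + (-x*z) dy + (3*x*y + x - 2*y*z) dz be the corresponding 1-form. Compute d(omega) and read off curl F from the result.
d(omega) = (4*x - 2*z) dy ∧ dz + (-2*y - 1) dz ∧ dx + (-2*x - 2*z) dx ∧ dy; curl F = (4*x - 2*z, -2*y - 1, -2*x - 2*z)

d omega = sum_{i<j} (∂f_j/∂x_i - ∂f_i/∂x_j) dx_i ∧ dx_j. Under the identification (dy ∧ dz, dz ∧ dx, dx ∧ dy) ↔ (e_x, e_y, e_z), the coefficients are exactly the components of curl F. Compute:
  ∂R/∂y - ∂Q/∂z = (3*x - 2*z) - (-x) = 4*x - 2*z
  ∂P/∂z - ∂R/∂x = (y) - (3*y + 1) = -2*y - 1
  ∂Q/∂x - ∂P/∂y = (-z) - (2*x + z) = -2*x - 2*z.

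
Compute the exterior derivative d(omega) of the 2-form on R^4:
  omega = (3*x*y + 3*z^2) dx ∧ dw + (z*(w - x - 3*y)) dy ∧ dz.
d(omega) = (-3*x) dx ∧ dy ∧ dw + (-6*z) dx ∧ dz ∧ dw + (-z) dx ∧ dy ∧ dz + (z) dy ∧ dz ∧ dw

For a 2-form omega = sum_{i<j} g_{ij} dx_i ∧ dx_j, the exterior derivative is
  d(omega) = sum_{i<j} d(g_{ij}) ∧ dx_i ∧ dx_j = sum_{i<j, k} (∂g_{ij}/∂x_k) dx_k ∧ dx_i ∧ dx_j.
Expand each term, using dx_k ∧ dx_i ∧ dx_j = sgn(permutation) dx_{(a)} ∧ dx_{(b)} ∧ dx_{(c)} with (a < b < c) sorted:
  d(3*x*y + 3*z^2) includes (∂/∂y)(3*x*y + 3*z^2) dy = (3*x) dy, which multiplied by dx ∧ dw gives (-3*x) dx ∧ dy ∧ dw
  d(3*x*y + 3*z^2) includes (∂/∂z)(3*x*y + 3*z^2) dz = (6*z) dz, which multiplied by dx ∧ dw gives (-6*z) dx ∧ dz ∧ dw
  d(z*(w - x - 3*y)) includes (∂/∂x)(z*(w - x - 3*y)) dx = (-z) dx, which multiplied by dy ∧ dz gives (-z) dx ∧ dy ∧ dz
  d(z*(w - x - 3*y)) includes (∂/∂w)(z*(w - x - 3*y)) dw = (z) dw, which multiplied by dy ∧ dz gives (z) dy ∧ dz ∧ dw
Collecting like 3-forms: d(omega) = (-3*x) dx ∧ dy ∧ dw + (-6*z) dx ∧ dz ∧ dw + (-z) dx ∧ dy ∧ dz + (z) dy ∧ dz ∧ dw.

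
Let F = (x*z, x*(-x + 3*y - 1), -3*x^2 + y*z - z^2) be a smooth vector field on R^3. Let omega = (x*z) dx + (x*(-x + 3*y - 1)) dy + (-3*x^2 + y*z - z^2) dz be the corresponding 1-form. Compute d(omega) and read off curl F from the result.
d(omega) = (z) dy ∧ dz + (7*x) dz ∧ dx + (-2*x + 3*y - 1) dx ∧ dy; curl F = (z, 7*x, -2*x + 3*y - 1)

d omega = sum_{i<j} (∂f_j/∂x_i - ∂f_i/∂x_j) dx_i ∧ dx_j. Under the identification (dy ∧ dz, dz ∧ dx, dx ∧ dy) ↔ (e_x, e_y, e_z), the coefficients are exactly the components of curl F. Compute:
  ∂R/∂y - ∂Q/∂z = (z) - (0) = z
  ∂P/∂z - ∂R/∂x = (x) - (-6*x) = 7*x
  ∂Q/∂x - ∂P/∂y = (-2*x + 3*y - 1) - (0) = -2*x + 3*y - 1.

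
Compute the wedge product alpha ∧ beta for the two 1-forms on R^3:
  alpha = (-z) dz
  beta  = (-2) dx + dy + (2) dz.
alpha ∧ beta = (-2*z) dx ∧ dz + (z) dy ∧ dz

Distribute the wedge, using dx_i ∧ dx_j = -dx_j ∧ dx_i and dx_i ∧ dx_i = 0. For each pair (i, j) with i < j, the coefficient of dx_i ∧ dx_j in alpha ∧ beta is (alpha_i * beta_j - alpha_j * beta_i). Collecting: alpha ∧ beta = (-2*z) dx ∧ dz + (z) dy ∧ dz.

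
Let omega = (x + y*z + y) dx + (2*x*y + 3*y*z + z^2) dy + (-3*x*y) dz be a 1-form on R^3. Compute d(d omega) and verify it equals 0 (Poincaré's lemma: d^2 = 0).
d(d omega) = 0

Step 1: d omega = sum_{i<j} (∂f_j/∂x_i - ∂f_i/∂x_j) dx_i ∧ dx_j:
  coeff of dx ∧ dy: 2*y - z - 1
  coeff of dx ∧ dz: -4*y
  coeff of dy ∧ dz: -3*x - 3*y - 2*z
Step 2: Apply d again to each 2-form coefficient. The only possible 3-form in R^3 is dx ∧ dy ∧ dz, with coefficient
  ∂(coeff of dy∧dz)/∂x - ∂(coeff of dx∧dz)/∂y + ∂(coeff of dx∧dy)/∂z
  = ∂/∂x (-3*x - 3*y - 2*z) - ∂/∂y (-4*y) + ∂/∂z (2*y - z - 1).
Each of these terms simplifies to sums of mixed partials that cancel in pairs. The result is 0 (by equality of mixed partials for smooth functions — Schwarz / Clairaut).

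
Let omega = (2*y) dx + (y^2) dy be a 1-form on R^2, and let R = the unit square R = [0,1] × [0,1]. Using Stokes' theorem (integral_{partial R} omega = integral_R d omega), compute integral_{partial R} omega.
integral_(partial R) omega = -2

Stokes: integral_partial_R omega = integral_R d omega with d omega = (∂Q/∂x - ∂P/∂y) dx ∧ dy.
  ∂Q/∂x = 0
  ∂P/∂y = 2
  integrand = ∂Q/∂x - ∂P/∂y = -2.
Integrating over R: integral_0^1 integral_0^1 (-2) dx dy = -2.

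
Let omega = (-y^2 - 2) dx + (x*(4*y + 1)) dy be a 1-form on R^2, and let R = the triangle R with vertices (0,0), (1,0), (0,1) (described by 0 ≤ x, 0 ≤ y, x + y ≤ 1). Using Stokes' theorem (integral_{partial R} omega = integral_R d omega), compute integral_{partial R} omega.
integral_(partial R) omega = 3/2

Stokes: integral_partial_R omega = integral_R d omega with d omega = (∂Q/∂x - ∂P/∂y) dx ∧ dy.
  ∂Q/∂x = 4*y + 1
  ∂P/∂y = -2*y
  integrand = ∂Q/∂x - ∂P/∂y = 6*y + 1.
Integrating over R: integral_0^1 integral_0^{1-x} (6*y + 1) dy dx = 3/2.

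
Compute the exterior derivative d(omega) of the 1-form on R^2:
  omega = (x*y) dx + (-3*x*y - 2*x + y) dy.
d(omega) = (-x - 3*y - 2) dx ∧ dy

For a 1-form omega = sum_i f_i dx_i, the exterior derivative is
  d(omega) = sum_{i < j} (∂f_j/∂x_i - ∂f_i/∂x_j) dx_i ∧ dx_j.
  coefficient of dx ∧ dy: ∂f_2/∂x - ∂f_1/∂y = ∂(-3*x*y - 2*x + y)/∂x - ∂(x*y)/∂y = -x - 3*y - 2
Assembling: d(omega) = (-x - 3*y - 2) dx ∧ dy.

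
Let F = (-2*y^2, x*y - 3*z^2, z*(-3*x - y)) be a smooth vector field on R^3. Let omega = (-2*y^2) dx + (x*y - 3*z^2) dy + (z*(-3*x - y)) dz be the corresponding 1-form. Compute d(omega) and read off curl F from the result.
d(omega) = (5*z) dy ∧ dz + (3*z) dz ∧ dx + (5*y) dx ∧ dy; curl F = (5*z, 3*z, 5*y)

d omega = sum_{i<j} (∂f_j/∂x_i - ∂f_i/∂x_j) dx_i ∧ dx_j. Under the identification (dy ∧ dz, dz ∧ dx, dx ∧ dy) ↔ (e_x, e_y, e_z), the coefficients are exactly the components of curl F. Compute:
  ∂R/∂y - ∂Q/∂z = (-z) - (-6*z) = 5*z
  ∂P/∂z - ∂R/∂x = (0) - (-3*z) = 3*z
  ∂Q/∂x - ∂P/∂y = (y) - (-4*y) = 5*y.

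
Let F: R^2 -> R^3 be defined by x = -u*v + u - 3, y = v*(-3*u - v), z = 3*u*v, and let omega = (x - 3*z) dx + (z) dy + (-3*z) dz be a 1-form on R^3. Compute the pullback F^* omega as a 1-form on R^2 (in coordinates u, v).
F^* omega = (-26*u*v^2 - 11*u*v + u + 3*v - 3) du + (u*(-26*u*v - u - 6*v^2 + 3)) dv

Using F^*(f dg) = (f ∘ F) d(g ∘ F), substitute each coordinate x_i by F_i(u, v) in f_i, and replace dx_i by d F_i = (∂F_i/∂u) du + (∂F_i/∂v) dv.
  For the x component: f_1(F) = -10*u*v + u - 3; d F_1 = (1 - v) du + (-u) dv
  For the y component: f_2(F) = 3*u*v; d F_2 = (-3*v) du + (-3*u - 2*v) dv
  For the z component: f_3(F) = -9*u*v; d F_3 = (3*v) du + (3*u) dv
Combining and collecting du, dv coefficients:
  coeff of du: -26*u*v^2 - 11*u*v + u + 3*v - 3
  coeff of dv: u*(-26*u*v - u - 6*v^2 + 3)
F^* omega = (-26*u*v^2 - 11*u*v + u + 3*v - 3) du + (u*(-26*u*v - u - 6*v^2 + 3)) dv.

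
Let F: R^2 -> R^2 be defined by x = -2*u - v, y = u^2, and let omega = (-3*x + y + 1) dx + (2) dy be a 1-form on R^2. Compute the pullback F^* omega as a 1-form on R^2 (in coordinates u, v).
F^* omega = (-2*u^2 - 8*u - 6*v - 2) du + (-u^2 - 6*u - 3*v - 1) dv

Using F^*(f dg) = (f ∘ F) d(g ∘ F), substitute each coordinate x_i by F_i(u, v) in f_i, and replace dx_i by d F_i = (∂F_i/∂u) du + (∂F_i/∂v) dv.
  For the x component: f_1(F) = u^2 + 6*u + 3*v + 1; d F_1 = (-2) du + (-1) dv
  For the y component: f_2(F) = 2; d F_2 = (2*u) du + (0) dv
Combining and collecting du, dv coefficients:
  coeff of du: -2*u^2 - 8*u - 6*v - 2
  coeff of dv: -u^2 - 6*u - 3*v - 1
F^* omega = (-2*u^2 - 8*u - 6*v - 2) du + (-u^2 - 6*u - 3*v - 1) dv.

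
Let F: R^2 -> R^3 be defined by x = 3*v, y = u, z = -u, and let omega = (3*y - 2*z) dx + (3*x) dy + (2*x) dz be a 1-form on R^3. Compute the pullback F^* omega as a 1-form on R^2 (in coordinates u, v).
F^* omega = (3*v) du + (15*u) dv

Using F^*(f dg) = (f ∘ F) d(g ∘ F), substitute each coordinate x_i by F_i(u, v) in f_i, and replace dx_i by d F_i = (∂F_i/∂u) du + (∂F_i/∂v) dv.
  For the x component: f_1(F) = 5*u; d F_1 = (0) du + (3) dv
  For the y component: f_2(F) = 9*v; d F_2 = (1) du + (0) dv
  For the z component: f_3(F) = 6*v; d F_3 = (-1) du + (0) dv
Combining and collecting du, dv coefficients:
  coeff of du: 3*v
  coeff of dv: 15*u
F^* omega = (3*v) du + (15*u) dv.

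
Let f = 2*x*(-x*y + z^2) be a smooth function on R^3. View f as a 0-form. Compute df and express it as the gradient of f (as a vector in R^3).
df = (-4*x*y + 2*z^2) dx + (-2*x^2) dy + (4*x*z) dz; grad f = (-4*x*y + 2*z^2, -2*x^2, 4*x*z)

For a 0-form f, d f = (∂f/∂x) dx + (∂f/∂y) dy + (∂f/∂z) dz. The components of the vector representation are exactly the entries of grad f in Cartesian coordinates:
  ∂f/∂x = -4*x*y + 2*z^2
  ∂f/∂y = -2*x^2
  ∂f/∂z = 4*x*z.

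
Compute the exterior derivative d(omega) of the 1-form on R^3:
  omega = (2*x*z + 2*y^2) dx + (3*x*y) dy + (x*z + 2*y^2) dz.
d(omega) = (-y) dx ∧ dy + (-2*x + z) dx ∧ dz + (4*y) dy ∧ dz

For a 1-form omega = sum_i f_i dx_i, the exterior derivative is
  d(omega) = sum_{i < j} (∂f_j/∂x_i - ∂f_i/∂x_j) dx_i ∧ dx_j.
  coefficient of dx ∧ dy: ∂f_2/∂x - ∂f_1/∂y = ∂(3*x*y)/∂x - ∂(2*x*z + 2*y^2)/∂y = -y
  coefficient of dx ∧ dz: ∂f_3/∂x - ∂f_1/∂z = ∂(x*z + 2*y^2)/∂x - ∂(2*x*z + 2*y^2)/∂z = -2*x + z
  coefficient of dy ∧ dz: ∂f_3/∂y - ∂f_2/∂z = ∂(x*z + 2*y^2)/∂y - ∂(3*x*y)/∂z = 4*y
Assembling: d(omega) = (-y) dx ∧ dy + (-2*x + z) dx ∧ dz + (4*y) dy ∧ dz.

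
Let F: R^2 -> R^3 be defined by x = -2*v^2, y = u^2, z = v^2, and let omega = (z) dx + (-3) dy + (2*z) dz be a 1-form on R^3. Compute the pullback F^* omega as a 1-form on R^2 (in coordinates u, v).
F^* omega = (-6*u) du

Using F^*(f dg) = (f ∘ F) d(g ∘ F), substitute each coordinate x_i by F_i(u, v) in f_i, and replace dx_i by d F_i = (∂F_i/∂u) du + (∂F_i/∂v) dv.
  For the x component: f_1(F) = v^2; d F_1 = (0) du + (-4*v) dv
  For the y component: f_2(F) = -3; d F_2 = (2*u) du + (0) dv
  For the z component: f_3(F) = 2*v^2; d F_3 = (0) du + (2*v) dv
Combining and collecting du, dv coefficients:
  coeff of du: -6*u
  coeff of dv: 0
F^* omega = (-6*u) du.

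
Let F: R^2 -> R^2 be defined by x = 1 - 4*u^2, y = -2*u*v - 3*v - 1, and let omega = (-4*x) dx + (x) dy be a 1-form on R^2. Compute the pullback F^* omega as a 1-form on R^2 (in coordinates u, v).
F^* omega = (-128*u^3 + 8*u^2*v + 32*u - 2*v) du + (8*u^3 + 12*u^2 - 2*u - 3) dv

Using F^*(f dg) = (f ∘ F) d(g ∘ F), substitute each coordinate x_i by F_i(u, v) in f_i, and replace dx_i by d F_i = (∂F_i/∂u) du + (∂F_i/∂v) dv.
  For the x component: f_1(F) = 16*u^2 - 4; d F_1 = (-8*u) du + (0) dv
  For the y component: f_2(F) = 1 - 4*u^2; d F_2 = (-2*v) du + (-2*u - 3) dv
Combining and collecting du, dv coefficients:
  coeff of du: -128*u^3 + 8*u^2*v + 32*u - 2*v
  coeff of dv: 8*u^3 + 12*u^2 - 2*u - 3
F^* omega = (-128*u^3 + 8*u^2*v + 32*u - 2*v) du + (8*u^3 + 12*u^2 - 2*u - 3) dv.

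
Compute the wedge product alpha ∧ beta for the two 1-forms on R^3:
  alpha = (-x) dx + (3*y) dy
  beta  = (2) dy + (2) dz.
alpha ∧ beta = (-2*x) dx ∧ dy + (-2*x) dx ∧ dz + (6*y) dy ∧ dz

Distribute the wedge, using dx_i ∧ dx_j = -dx_j ∧ dx_i and dx_i ∧ dx_i = 0. For each pair (i, j) with i < j, the coefficient of dx_i ∧ dx_j in alpha ∧ beta is (alpha_i * beta_j - alpha_j * beta_i). Collecting: alpha ∧ beta = (-2*x) dx ∧ dy + (-2*x) dx ∧ dz + (6*y) dy ∧ dz.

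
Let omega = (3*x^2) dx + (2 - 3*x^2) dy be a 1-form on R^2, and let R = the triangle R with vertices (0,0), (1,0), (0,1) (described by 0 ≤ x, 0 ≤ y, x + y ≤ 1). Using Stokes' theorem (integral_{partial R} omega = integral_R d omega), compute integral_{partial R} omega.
integral_(partial R) omega = -1

Stokes: integral_partial_R omega = integral_R d omega with d omega = (∂Q/∂x - ∂P/∂y) dx ∧ dy.
  ∂Q/∂x = -6*x
  ∂P/∂y = 0
  integrand = ∂Q/∂x - ∂P/∂y = -6*x.
Integrating over R: integral_0^1 integral_0^{1-x} (-6*x) dy dx = -1.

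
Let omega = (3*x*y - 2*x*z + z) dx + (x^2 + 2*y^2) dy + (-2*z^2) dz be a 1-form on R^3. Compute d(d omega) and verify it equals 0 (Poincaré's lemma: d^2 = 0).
d(d omega) = 0

Step 1: d omega = sum_{i<j} (∂f_j/∂x_i - ∂f_i/∂x_j) dx_i ∧ dx_j:
  coeff of dx ∧ dy: -x
  coeff of dx ∧ dz: 2*x - 1
  coeff of dy ∧ dz: 0
Step 2: Apply d again to each 2-form coefficient. The only possible 3-form in R^3 is dx ∧ dy ∧ dz, with coefficient
  ∂(coeff of dy∧dz)/∂x - ∂(coeff of dx∧dz)/∂y + ∂(coeff of dx∧dy)/∂z
  = ∂/∂x (0) - ∂/∂y (2*x - 1) + ∂/∂z (-x).
Each of these terms simplifies to sums of mixed partials that cancel in pairs. The result is 0 (by equality of mixed partials for smooth functions — Schwarz / Clairaut).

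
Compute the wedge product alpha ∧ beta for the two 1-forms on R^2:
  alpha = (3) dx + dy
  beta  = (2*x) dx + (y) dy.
alpha ∧ beta = (-2*x + 3*y) dx ∧ dy

Distribute the wedge, using dx_i ∧ dx_j = -dx_j ∧ dx_i and dx_i ∧ dx_i = 0. For each pair (i, j) with i < j, the coefficient of dx_i ∧ dx_j in alpha ∧ beta is (alpha_i * beta_j - alpha_j * beta_i). Collecting: alpha ∧ beta = (-2*x + 3*y) dx ∧ dy.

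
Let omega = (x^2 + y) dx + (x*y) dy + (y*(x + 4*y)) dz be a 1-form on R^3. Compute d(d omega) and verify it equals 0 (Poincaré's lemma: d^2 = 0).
d(d omega) = 0

Step 1: d omega = sum_{i<j} (∂f_j/∂x_i - ∂f_i/∂x_j) dx_i ∧ dx_j:
  coeff of dx ∧ dy: y - 1
  coeff of dx ∧ dz: y
  coeff of dy ∧ dz: x + 8*y
Step 2: Apply d again to each 2-form coefficient. The only possible 3-form in R^3 is dx ∧ dy ∧ dz, with coefficient
  ∂(coeff of dy∧dz)/∂x - ∂(coeff of dx∧dz)/∂y + ∂(coeff of dx∧dy)/∂z
  = ∂/∂x (x + 8*y) - ∂/∂y (y) + ∂/∂z (y - 1).
Each of these terms simplifies to sums of mixed partials that cancel in pairs. The result is 0 (by equality of mixed partials for smooth functions — Schwarz / Clairaut).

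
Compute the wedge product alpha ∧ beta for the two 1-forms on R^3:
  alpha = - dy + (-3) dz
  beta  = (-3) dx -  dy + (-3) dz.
alpha ∧ beta = (-3) dx ∧ dy + (-9) dx ∧ dz

Distribute the wedge, using dx_i ∧ dx_j = -dx_j ∧ dx_i and dx_i ∧ dx_i = 0. For each pair (i, j) with i < j, the coefficient of dx_i ∧ dx_j in alpha ∧ beta is (alpha_i * beta_j - alpha_j * beta_i). Collecting: alpha ∧ beta = (-3) dx ∧ dy + (-9) dx ∧ dz.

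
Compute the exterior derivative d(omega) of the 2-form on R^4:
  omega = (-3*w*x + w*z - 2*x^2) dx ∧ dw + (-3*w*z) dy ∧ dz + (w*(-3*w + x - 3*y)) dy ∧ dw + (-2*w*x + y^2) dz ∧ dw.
d(omega) = (-3*w) dx ∧ dz ∧ dw + (2*y - 3*z) dy ∧ dz ∧ dw + (w) dx ∧ dy ∧ dw

For a 2-form omega = sum_{i<j} g_{ij} dx_i ∧ dx_j, the exterior derivative is
  d(omega) = sum_{i<j} d(g_{ij}) ∧ dx_i ∧ dx_j = sum_{i<j, k} (∂g_{ij}/∂x_k) dx_k ∧ dx_i ∧ dx_j.
Expand each term, using dx_k ∧ dx_i ∧ dx_j = sgn(permutation) dx_{(a)} ∧ dx_{(b)} ∧ dx_{(c)} with (a < b < c) sorted:
  d(-3*w*x + w*z - 2*x^2) includes (∂/∂z)(-3*w*x + w*z - 2*x^2) dz = (w) dz, which multiplied by dx ∧ dw gives (-w) dx ∧ dz ∧ dw
  d(-3*w*z) includes (∂/∂w)(-3*w*z) dw = (-3*z) dw, which multiplied by dy ∧ dz gives (-3*z) dy ∧ dz ∧ dw
  d(w*(-3*w + x - 3*y)) includes (∂/∂x)(w*(-3*w + x - 3*y)) dx = (w) dx, which multiplied by dy ∧ dw gives (w) dx ∧ dy ∧ dw
  d(-2*w*x + y^2) includes (∂/∂x)(-2*w*x + y^2) dx = (-2*w) dx, which multiplied by dz ∧ dw gives (-2*w) dx ∧ dz ∧ dw
  d(-2*w*x + y^2) includes (∂/∂y)(-2*w*x + y^2) dy = (2*y) dy, which multiplied by dz ∧ dw gives (2*y) dy ∧ dz ∧ dw
Collecting like 3-forms: d(omega) = (-3*w) dx ∧ dz ∧ dw + (2*y - 3*z) dy ∧ dz ∧ dw + (w) dx ∧ dy ∧ dw.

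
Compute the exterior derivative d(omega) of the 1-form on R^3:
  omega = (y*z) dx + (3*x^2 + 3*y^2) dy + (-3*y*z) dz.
d(omega) = (6*x - z) dx ∧ dy + (-y) dx ∧ dz + (-3*z) dy ∧ dz

For a 1-form omega = sum_i f_i dx_i, the exterior derivative is
  d(omega) = sum_{i < j} (∂f_j/∂x_i - ∂f_i/∂x_j) dx_i ∧ dx_j.
  coefficient of dx ∧ dy: ∂f_2/∂x - ∂f_1/∂y = ∂(3*x^2 + 3*y^2)/∂x - ∂(y*z)/∂y = 6*x - z
  coefficient of dx ∧ dz: ∂f_3/∂x - ∂f_1/∂z = ∂(-3*y*z)/∂x - ∂(y*z)/∂z = -y
  coefficient of dy ∧ dz: ∂f_3/∂y - ∂f_2/∂z = ∂(-3*y*z)/∂y - ∂(3*x^2 + 3*y^2)/∂z = -3*z
Assembling: d(omega) = (6*x - z) dx ∧ dy + (-y) dx ∧ dz + (-3*z) dy ∧ dz.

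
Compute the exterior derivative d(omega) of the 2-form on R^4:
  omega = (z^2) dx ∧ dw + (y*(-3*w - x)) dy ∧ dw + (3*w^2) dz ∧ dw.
d(omega) = (-2*z) dx ∧ dz ∧ dw + (-y) dx ∧ dy ∧ dw

For a 2-form omega = sum_{i<j} g_{ij} dx_i ∧ dx_j, the exterior derivative is
  d(omega) = sum_{i<j} d(g_{ij}) ∧ dx_i ∧ dx_j = sum_{i<j, k} (∂g_{ij}/∂x_k) dx_k ∧ dx_i ∧ dx_j.
Expand each term, using dx_k ∧ dx_i ∧ dx_j = sgn(permutation) dx_{(a)} ∧ dx_{(b)} ∧ dx_{(c)} with (a < b < c) sorted:
  d(z^2) includes (∂/∂z)(z^2) dz = (2*z) dz, which multiplied by dx ∧ dw gives (-2*z) dx ∧ dz ∧ dw
  d(y*(-3*w - x)) includes (∂/∂x)(y*(-3*w - x)) dx = (-y) dx, which multiplied by dy ∧ dw gives (-y) dx ∧ dy ∧ dw
Collecting like 3-forms: d(omega) = (-2*z) dx ∧ dz ∧ dw + (-y) dx ∧ dy ∧ dw.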